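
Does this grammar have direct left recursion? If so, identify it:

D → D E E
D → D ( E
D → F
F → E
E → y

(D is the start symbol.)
Yes, D is left-recursive

Direct left recursion occurs when N → N α for some non-terminal N (the right-hand side begins with the left-hand side itself).

D → D E E: LEFT RECURSIVE (starts with D)
D → D ( E: LEFT RECURSIVE (starts with D)
D → F: starts with F
F → E: starts with E
E → y: starts with y

The grammar has direct left recursion on: D.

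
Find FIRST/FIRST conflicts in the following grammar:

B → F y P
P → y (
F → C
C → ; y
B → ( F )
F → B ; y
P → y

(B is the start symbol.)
Yes. B → F y P / B → '(' F ')' on { '(' }; P → y '(' / P → y on { 'y' }; F → C / F → B ';' y on { ';' }

FIRST sets of the non-terminals at (or reachable through a nullable prefix from) the front of some alternative:
  FIRST(F) = { '(', ';' }
  FIRST(C) = { ';' }
  FIRST(B) = { '(', ';' }

Productions for B:
  B → F y P: FIRST = { '(', ';' }
  B → ( F ): FIRST = { '(' }
Productions for P:
  P → y (: FIRST = { 'y' }
  P → y: FIRST = { 'y' }
Productions for F:
  F → C: FIRST = { ';' }
  F → B ; y: FIRST = { '(', ';' }
C has only one production, so no FIRST/FIRST conflict is possible there.

Conflict for B: B → F y P and B → ( F )
  Overlap: { '(' }
Conflict for P: P → y ( and P → y
  Overlap: { 'y' }
Conflict for F: F → C and F → B ; y
  Overlap: { ';' }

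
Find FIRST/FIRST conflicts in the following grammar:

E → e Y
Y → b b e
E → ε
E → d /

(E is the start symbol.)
Productions for E:
  E → e Y: FIRST = { 'e' }
  E → ε: FIRST = { ε }
  E → d /: FIRST = { 'd' }
Y has only one production, so no FIRST/FIRST conflict is possible there.

All alternatives of each non-terminal have pairwise disjoint FIRST sets.

Answer: No FIRST/FIRST conflicts.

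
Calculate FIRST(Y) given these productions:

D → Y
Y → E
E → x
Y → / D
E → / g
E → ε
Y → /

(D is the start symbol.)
{ '/', 'x', ε }

To compute FIRST(Y), examine every production with Y on the left-hand side, reading each right-hand side left to right until a non-nullable symbol is reached.

FIRST sets of the other non-terminals involved (by the same procedure, iterated to a fixed point):
  FIRST(E) = { '/', 'x', ε }

From Y → E:
  - E is a non-terminal: add FIRST(E) \ {ε} = { '/', 'x' }
    E is nullable and nothing follows, so the whole right-hand side can vanish: ε ∈ FIRST(Y)
From Y → / D:
  - '/' is a terminal: add '/' and stop
From Y → /:
  - '/' is a terminal: add '/' and stop

Collecting: FIRST(Y) = { '/', 'x', ε }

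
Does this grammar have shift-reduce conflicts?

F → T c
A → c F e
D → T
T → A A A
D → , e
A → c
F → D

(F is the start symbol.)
Yes — I5: [D → T .] vs [F → T . c]; I6: [A → c .] vs [A → . c]

A shift-reduce conflict occurs when an LR(0) state has both:
  - a complete (reduce) item [A → α .] (dot at the end), and
  - a shift item [B → β . c γ] (dot before a terminal).

Augment with F' → F and build the canonical LR(0) collection (I0 = CLOSURE({[F' → . F]}), then GOTO on every symbol after a dot until no new states appear). It has 13 states:
  I0: { [A → . c F e], [A → . c], [D → . , e], [D → . T], [F → . D], [F → . T c], [F' → . F], [T → . A A A] }  — shift
  I1: { [D → , . e] }  — shift
  I2: { [A → . c F e], [A → . c], [T → A . A A] }  — shift
  I3: { [F → D .] }  — reduce
  I4: { [F' → F .] }  — accept
  I5: { [D → T .], [F → T . c] }  — shift, reduce
  I6: { [A → . c F e], [A → . c], [A → c . F e], [A → c .], [D → . , e], [D → . T], [F → . D], [F → . T c], [T → . A A A] }  — shift, reduce
  I7: { [A → c F . e] }  — shift
  I8: { [A → c F e .] }  — reduce
  I9: { [F → T c .] }  — reduce
  I10: { [A → . c F e], [A → . c], [T → A A . A] }  — shift
  I11: { [T → A A A .] }  — reduce
  I12: { [D → , e .] }  — reduce

I5 contains reduce item [D → T .] and shift item [F → T . c] — shift-reduce conflict.
I6 contains reduce item [A → c .] and shift items [A → . c], [A → . c F e], [D → . , e] — shift-reduce conflict.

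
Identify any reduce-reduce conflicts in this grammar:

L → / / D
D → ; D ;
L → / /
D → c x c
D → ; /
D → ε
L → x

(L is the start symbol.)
Yes — I4: [D → .] vs [L → / / .]

A reduce-reduce conflict occurs when an LR(0) state has two complete items [A → α .] and [B → β .] — both call for a reduction, and with no lookahead the parser cannot choose between them.

Augment with L' → L and build the canonical LR(0) collection (I0 = CLOSURE({[L' → . L]}), then GOTO on every symbol after a dot until no new states appear). It has 13 states:
  I0: { [L → . / / D], [L → . / /], [L → . x], [L' → . L] }  — shift
  I1: { [L → / . / D], [L → / . /] }  — shift
  I2: { [L' → L .] }  — accept
  I3: { [L → x .] }  — reduce
  I4: { [D → . ; /], [D → . ; D ;], [D → . c x c], [D → .], [L → / / . D], [L → / / .] }  — shift, 2 reduces
  I5: { [D → . ; /], [D → . ; D ;], [D → . c x c], [D → .], [D → ; . /], [D → ; . D ;] }  — shift, reduce
  I6: { [L → / / D .] }  — reduce
  I7: { [D → c . x c] }  — shift
  I8: { [D → c x . c] }  — shift
  I9: { [D → c x c .] }  — reduce
  I10: { [D → ; / .] }  — reduce
  I11: { [D → ; D . ;] }  — shift
  I12: { [D → ; D ; .] }  — reduce

I4 contains complete items [D → .], [L → / / .] — reduce-reduce conflict.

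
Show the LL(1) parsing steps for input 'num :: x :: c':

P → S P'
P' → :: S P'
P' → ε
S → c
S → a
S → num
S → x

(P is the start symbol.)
Stack is shown with the top on the left.

Stack      Input            Action
----------------------------------
P $        num :: x :: c $  output P → S P'
S P' $     num :: x :: c $  output S → num
num P' $   num :: x :: c $  match 'num'
P' $       :: x :: c $      output P' → :: S P'
:: S P' $  :: x :: c $      match '::'
S P' $     x :: c $         output S → x
x P' $     x :: c $         match 'x'
P' $       :: c $           output P' → :: S P'
:: S P' $  :: c $           match '::'
S P' $     c $              output S → c
c P' $     c $              match 'c'
P' $       $                output P' → ε
$          $                accept

The string is accepted.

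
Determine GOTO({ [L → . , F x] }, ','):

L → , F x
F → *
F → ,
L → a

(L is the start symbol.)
{ [F → . *], [F → . ,], [L → , . F x] }

GOTO(I, ',') = CLOSURE({ [A → αX.β] : [A → α.Xβ] ∈ I, X = ',' })

Items with dot before ',', with the dot advanced:
  [L → . , F x] → [L → , . F x]
Closure of the advanced items:
  [L → , . F x] has the dot before F: add [F → . *], [F → . ,]

GOTO = { [F → . *], [F → . ,], [L → , . F x] }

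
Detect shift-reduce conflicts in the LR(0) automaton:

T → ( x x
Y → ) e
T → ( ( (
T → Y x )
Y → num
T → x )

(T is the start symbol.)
Augment with T' → T and build the canonical LR(0) collection (I0 = CLOSURE({[T' → . T]}), then GOTO on every symbol after a dot until no new states appear). It has 15 states:
  I0: { [T → . ( ( (], [T → . ( x x], [T → . Y x )], [T → . x )], [T' → . T], [Y → . ) e], [Y → . num] }  — shift
  I1: { [T → ( . ( (], [T → ( . x x] }  — shift
  I2: { [Y → ) . e] }  — shift
  I3: { [T' → T .] }  — accept
  I4: { [T → Y . x )] }  — shift
  I5: { [Y → num .] }  — reduce
  I6: { [T → x . )] }  — shift
  I7: { [T → x ) .] }  — reduce
  I8: { [T → Y x . )] }  — shift
  I9: { [T → Y x ) .] }  — reduce
  I10: { [Y → ) e .] }  — reduce
  I11: { [T → ( ( . (] }  — shift
  I12: { [T → ( x . x] }  — shift
  I13: { [T → ( x x .] }  — reduce
  I14: { [T → ( ( ( .] }  — reduce

No state contains both a complete item and a shift item.

Answer: No shift-reduce conflicts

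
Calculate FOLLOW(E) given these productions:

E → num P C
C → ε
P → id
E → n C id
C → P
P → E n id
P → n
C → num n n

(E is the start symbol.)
{ $, 'n' }

To compute FOLLOW(E), find every occurrence of E on a right-hand side N → α E β: add FIRST(β) \ {ε}, and if β is empty or nullable also add FOLLOW(N). Iterate to a fixed point.

E is the start symbol, so $ ∈ FOLLOW(E).
In P → E n id: E is followed by n id, add FIRST(n id) \ {ε} = { 'n' }

Taking the union: FOLLOW(E) = { $, 'n' }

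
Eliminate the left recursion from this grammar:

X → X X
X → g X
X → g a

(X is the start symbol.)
X is directly left-recursive. The standard transformation for
  A → A α₁ | ... | A α_m | β₁ | ... | β_n
is
  A  → β₁ A' | ... | β_n A'
  A' → α₁ A' | ... | α_m A' | ε

X → g X becomes X → g X X'
X → g a becomes X → g a X'
X → X X becomes X' → X X'
Add X' → ε

Resulting grammar:
X → g X X'
X → g a X'
X' → X X'
X' → ε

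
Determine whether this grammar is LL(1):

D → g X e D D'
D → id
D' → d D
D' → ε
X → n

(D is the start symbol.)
A grammar is LL(1) if for each non-terminal N with multiple productions, the predict sets of those productions are pairwise disjoint, where PREDICT(N → α) = (FIRST(α) \ {ε}) ∪ (FOLLOW(N) if α ⇒* ε).

Relevant sets:
  FOLLOW(D') = { $, 'd' }

For D:
  PREDICT(D → g X e D D') = { 'g' }
  PREDICT(D → id) = { 'id' }
For D':
  PREDICT(D' → d D) = { 'd' }
  PREDICT(D' → ε) = { $, 'd' }
X has a single production, so nothing to check there.

Conflict found: Predict set conflict for D': { 'd' }
The grammar is NOT LL(1).

Answer: No. Predict set conflict for D': { 'd' }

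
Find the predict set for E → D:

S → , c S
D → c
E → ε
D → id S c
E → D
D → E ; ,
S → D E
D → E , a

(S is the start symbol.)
PREDICT(E → D) = (FIRST(RHS) \ {ε}) ∪ (FOLLOW(E) if ε ∈ FIRST(RHS), i.e. RHS ⇒* ε)
FIRST(D) = { ',', ';', 'c', 'id' }
FIRST(D) = { ',', ';', 'c', 'id' }
ε ∉ FIRST(D), so FOLLOW(E) is not added.
PREDICT(E → D) = { ',', ';', 'c', 'id' }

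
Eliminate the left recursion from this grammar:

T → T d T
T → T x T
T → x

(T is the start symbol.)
T is directly left-recursive. The standard transformation for
  A → A α₁ | ... | A α_m | β₁ | ... | β_n
is
  A  → β₁ A' | ... | β_n A'
  A' → α₁ A' | ... | α_m A' | ε

T → x becomes T → x T'
T → T d T becomes T' → d T T'
T → T x T becomes T' → x T T'
Add T' → ε

Resulting grammar:
T → x T'
T' → d T T'
T' → x T T'
T' → ε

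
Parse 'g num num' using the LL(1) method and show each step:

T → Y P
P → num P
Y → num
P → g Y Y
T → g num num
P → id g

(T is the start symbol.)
LL(1) parsing maintains a stack (initially the start symbol over $) and the input. At each step: if the stack top is a terminal, match it against the current input token; if it is a non-terminal N, replace it with the RHS of M[N, lookahead] (the unique production whose predict set contains the lookahead).

Stack is shown with the top on the left.

Stack        Input        Action
--------------------------------
T $          g num num $  output T → g num num
g num num $  g num num $  match 'g'
num num $    num num $    match 'num'
num $        num $        match 'num'
$            $            accept

The string is accepted.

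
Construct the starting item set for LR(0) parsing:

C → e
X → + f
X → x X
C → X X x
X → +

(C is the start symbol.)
{ [C → . X X x], [C → . e], [C' → . C], [X → . + f], [X → . +], [X → . x X] }

First, augment the grammar with C' → C
I₀ = CLOSURE({ [C' → . C] }):
  [C' → . C] has the dot before C: add [C → . e], [C → . X X x]
  [C → . X X x] has the dot before X: add [X → . + f], [X → . x X], [X → . +]
No further items can be added.

I₀ = { [C → . X X x], [C → . e], [C' → . C], [X → . + f], [X → . +], [X → . x X] }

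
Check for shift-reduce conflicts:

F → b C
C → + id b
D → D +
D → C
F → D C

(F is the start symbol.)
Augment with F' → F and build the canonical LR(0) collection (I0 = CLOSURE({[F' → . F]}), then GOTO on every symbol after a dot until no new states appear). It has 11 states:
  I0: { [C → . + id b], [D → . C], [D → . D +], [F → . D C], [F → . b C], [F' → . F] }  — shift
  I1: { [C → + . id b] }  — shift
  I2: { [D → C .] }  — reduce
  I3: { [C → . + id b], [D → D . +], [F → D . C] }  — shift
  I4: { [F' → F .] }  — accept
  I5: { [C → . + id b], [F → b . C] }  — shift
  I6: { [F → b C .] }  — reduce
  I7: { [C → + . id b], [D → D + .] }  — shift, reduce
  I8: { [F → D C .] }  — reduce
  I9: { [C → + id . b] }  — shift
  I10: { [C → + id b .] }  — reduce

I7 contains reduce item [D → D + .] and shift item [C → + . id b] — shift-reduce conflict.

Answer: Yes — I7: [D → D + .] vs [C → + . id b]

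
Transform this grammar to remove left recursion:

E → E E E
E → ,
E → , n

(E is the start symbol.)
E is directly left-recursive. The standard transformation for
  A → A α₁ | ... | A α_m | β₁ | ... | β_n
is
  A  → β₁ A' | ... | β_n A'
  A' → α₁ A' | ... | α_m A' | ε

E → , becomes E → , E'
E → , n becomes E → , n E'
E → E E E becomes E' → E E E'
Add E' → ε

Resulting grammar:
E → , E'
E → , n E'
E' → E E E'
E' → ε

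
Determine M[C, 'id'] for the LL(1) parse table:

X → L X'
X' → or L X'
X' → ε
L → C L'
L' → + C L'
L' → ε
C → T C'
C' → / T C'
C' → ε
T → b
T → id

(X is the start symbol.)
To find M[C, 'id'], we find productions for C where 'id' is in the predict set (PREDICT(N → α) = (FIRST(α) \ {ε}) ∪ (FOLLOW(N) if α ⇒* ε)).

Relevant sets:
  FIRST(T) = { 'b', 'id' }

C → T C': PREDICT = { 'b', 'id' }
  'id' is in predict set, so this production goes in M[C, 'id']

M[C, 'id'] = C → T C'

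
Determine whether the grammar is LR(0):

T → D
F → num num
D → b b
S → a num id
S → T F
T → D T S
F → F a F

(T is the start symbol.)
No. Shift-reduce conflict between [T → D .] and [D → . b b]

A grammar is LR(0) if no state in the canonical LR(0) collection has:
  - both a shift item (dot before a terminal) and a complete item (shift-reduce conflict), or
  - two or more complete items (reduce-reduce conflict; the accept item [T' → T .] counts as a complete item here).

Augment with T' → T and build the canonical LR(0) collection (I0 = CLOSURE({[T' → . T]}), then GOTO on every symbol after a dot until no new states appear). It has 16 states:
  I0: { [D → . b b], [T → . D T S], [T → . D], [T' → . T] }  — shift
  I1: { [D → . b b], [T → . D T S], [T → . D], [T → D . T S], [T → D .] }  — shift, reduce
  I2: { [T' → T .] }  — accept
  I3: { [D → b . b] }  — shift
  I4: { [D → b b .] }  — reduce
  I5: { [D → . b b], [S → . T F], [S → . a num id], [T → . D T S], [T → . D], [T → D T . S] }  — shift
  I6: { [T → D T S .] }  — reduce
  I7: { [F → . F a F], [F → . num num], [S → T . F] }  — shift
  I8: { [S → a . num id] }  — shift
  I9: { [S → a num . id] }  — shift
  I10: { [S → a num id .] }  — reduce
  I11: { [F → F . a F], [S → T F .] }  — shift, reduce
  I12: { [F → num . num] }  — shift
  I13: { [F → num num .] }  — reduce
  I14: { [F → . F a F], [F → . num num], [F → F a . F] }  — shift
  I15: { [F → F . a F], [F → F a F .] }  — shift, reduce

Conflict in state I1:
  Shift-reduce conflict between [T → D .] and [D → . b b]
So the grammar is NOT LR(0).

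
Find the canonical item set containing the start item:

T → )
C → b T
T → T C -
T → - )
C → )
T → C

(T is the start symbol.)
First, augment the grammar with T' → T
I₀ = CLOSURE({ [T' → . T] }):
  [T' → . T] has the dot before T: add [T → . )], [T → . T C -], [T → . - )], [T → . C]
  [T → . C] has the dot before C: add [C → . b T], [C → . )]
No further items can be added.

I₀ = { [C → . )], [C → . b T], [T → . )], [T → . - )], [T → . C], [T → . T C -], [T' → . T] }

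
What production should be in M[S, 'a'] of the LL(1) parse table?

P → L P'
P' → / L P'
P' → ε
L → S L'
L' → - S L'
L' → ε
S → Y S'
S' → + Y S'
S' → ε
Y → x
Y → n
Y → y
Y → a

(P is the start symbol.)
S → Y S'

To find M[S, 'a'], we find productions for S where 'a' is in the predict set (PREDICT(N → α) = (FIRST(α) \ {ε}) ∪ (FOLLOW(N) if α ⇒* ε)).

Relevant sets:
  FIRST(Y) = { 'a', 'n', 'x', 'y' }

S → Y S': PREDICT = { 'a', 'n', 'x', 'y' }
  'a' is in predict set, so this production goes in M[S, 'a']

M[S, 'a'] = S → Y S'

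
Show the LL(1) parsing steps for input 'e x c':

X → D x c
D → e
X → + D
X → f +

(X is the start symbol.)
LL(1) parsing maintains a stack (initially the start symbol over $) and the input. At each step: if the stack top is a terminal, match it against the current input token; if it is a non-terminal N, replace it with the RHS of M[N, lookahead] (the unique production whose predict set contains the lookahead).

Stack is shown with the top on the left.

Stack    Input    Action
------------------------
X $      e x c $  output X → D x c
D x c $  e x c $  output D → e
e x c $  e x c $  match 'e'
x c $    x c $    match 'x'
c $      c $      match 'c'
$        $        accept

The string is accepted.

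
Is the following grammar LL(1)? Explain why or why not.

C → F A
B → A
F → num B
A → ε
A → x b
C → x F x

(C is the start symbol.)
No. Predict set conflict for A: { 'x' }

Relevant sets:
  FIRST(F) = { 'num' }
  FOLLOW(A) = { $, 'x' }

For C:
  PREDICT(C → F A) = { 'num' }
  PREDICT(C → x F x) = { 'x' }
For A:
  PREDICT(A → ε) = { $, 'x' }
  PREDICT(A → x b) = { 'x' }
B, F have a single production, so nothing to check there.

Conflict found: Predict set conflict for A: { 'x' }
The grammar is NOT LL(1).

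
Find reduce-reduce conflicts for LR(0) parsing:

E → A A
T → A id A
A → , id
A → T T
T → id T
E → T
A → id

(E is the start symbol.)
A reduce-reduce conflict occurs when an LR(0) state has two complete items [A → α .] and [B → β .] — both call for a reduction, and with no lookahead the parser cannot choose between them.

Augment with E' → E and build the canonical LR(0) collection (I0 = CLOSURE({[E' → . E]}), then GOTO on every symbol after a dot until no new states appear). It has 15 states:
  I0: { [A → . , id], [A → . T T], [A → . id], [E → . A A], [E → . T], [E' → . E], [T → . A id A], [T → . id T] }  — shift
  I1: { [A → , . id] }  — shift
  I2: { [A → . , id], [A → . T T], [A → . id], [E → A . A], [T → . A id A], [T → . id T], [T → A . id A] }  — shift
  I3: { [E' → E .] }  — accept
  I4: { [A → . , id], [A → . T T], [A → . id], [A → T . T], [E → T .], [T → . A id A], [T → . id T] }  — shift, reduce
  I5: { [A → . , id], [A → . T T], [A → . id], [A → id .], [T → . A id A], [T → . id T], [T → id . T] }  — shift, reduce
  I6: { [T → A . id A] }  — shift
  I7: { [A → . , id], [A → . T T], [A → . id], [A → T . T], [T → . A id A], [T → . id T], [T → id T .] }  — shift, reduce
  I8: { [A → . , id], [A → . T T], [A → . id], [A → T . T], [A → T T .], [T → . A id A], [T → . id T] }  — shift, reduce
  I9: { [A → . , id], [A → . T T], [A → . id], [T → . A id A], [T → . id T], [T → A id . A] }  — shift
  I10: { [T → A . id A], [T → A id A .] }  — shift, reduce
  I11: { [A → . , id], [A → . T T], [A → . id], [A → T . T], [T → . A id A], [T → . id T] }  — shift
  I12: { [E → A A .], [T → A . id A] }  — shift, reduce
  I13: { [A → . , id], [A → . T T], [A → . id], [A → id .], [T → . A id A], [T → . id T], [T → A id . A], [T → id . T] }  — shift, reduce
  I14: { [A → , id .] }  — reduce

No state contains more than one complete item.

Answer: No reduce-reduce conflicts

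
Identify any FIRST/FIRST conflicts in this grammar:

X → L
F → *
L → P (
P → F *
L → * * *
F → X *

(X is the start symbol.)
Yes. F → '*' / F → X '*' on { '*' }; L → P '(' / L → '*' '*' '*' on { '*' }

FIRST sets of the non-terminals at (or reachable through a nullable prefix from) the front of some alternative:
  FIRST(X) = { '*' }
  FIRST(P) = { '*' }

Productions for F:
  F → *: FIRST = { '*' }
  F → X *: FIRST = { '*' }
Productions for L:
  L → P (: FIRST = { '*' }
  L → * * *: FIRST = { '*' }
X, P have only one production, so no FIRST/FIRST conflict is possible there.

Conflict for F: F → * and F → X *
  Overlap: { '*' }
Conflict for L: L → P ( and L → * * *
  Overlap: { '*' }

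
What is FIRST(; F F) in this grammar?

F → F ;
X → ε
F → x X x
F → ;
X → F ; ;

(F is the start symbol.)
To compute FIRST(; F F), process the symbols left to right:
Symbol ; is a terminal. Add ';' and stop.
FIRST(; F F) = { ';' }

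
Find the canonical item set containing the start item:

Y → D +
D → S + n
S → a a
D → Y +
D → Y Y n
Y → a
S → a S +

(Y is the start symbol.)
{ [D → . S + n], [D → . Y +], [D → . Y Y n], [S → . a S +], [S → . a a], [Y → . D +], [Y → . a], [Y' → . Y] }

First, augment the grammar with Y' → Y
I₀ = CLOSURE({ [Y' → . Y] }):
  [Y' → . Y] has the dot before Y: add [Y → . D +], [Y → . a]
  [Y → . D +] has the dot before D: add [D → . S + n], [D → . Y +], [D → . Y Y n]
  [D → . S + n] has the dot before S: add [S → . a a], [S → . a S +]
No further items can be added.

I₀ = { [D → . S + n], [D → . Y +], [D → . Y Y n], [S → . a S +], [S → . a a], [Y → . D +], [Y → . a], [Y' → . Y] }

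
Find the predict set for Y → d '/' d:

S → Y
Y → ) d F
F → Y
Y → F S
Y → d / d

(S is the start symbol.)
PREDICT(Y → d '/' d) = (FIRST(RHS) \ {ε}) ∪ (FOLLOW(Y) if ε ∈ FIRST(RHS), i.e. RHS ⇒* ε)
FIRST(d '/' d) = { 'd' }
ε ∉ FIRST(d '/' d), so FOLLOW(Y) is not added.
PREDICT(Y → d '/' d) = { 'd' }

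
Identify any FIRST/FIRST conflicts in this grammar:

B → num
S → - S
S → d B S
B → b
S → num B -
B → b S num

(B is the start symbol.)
A FIRST/FIRST conflict occurs when two productions N → α and N → β for the same non-terminal have FIRST(α) ∩ FIRST(β) ≠ ∅ (with ε ∈ FIRST of a nullable right-hand side, so two nullable alternatives also conflict).

Productions for B:
  B → num: FIRST = { 'num' }
  B → b: FIRST = { 'b' }
  B → b S num: FIRST = { 'b' }
Productions for S:
  S → - S: FIRST = { '-' }
  S → d B S: FIRST = { 'd' }
  S → num B -: FIRST = { 'num' }

Conflict for B: B → b and B → b S num
  Overlap: { 'b' }

Answer: Yes. B → b / B → b S num on { 'b' }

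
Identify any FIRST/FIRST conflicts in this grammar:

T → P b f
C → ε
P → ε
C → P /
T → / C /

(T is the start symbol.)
No FIRST/FIRST conflicts.

A FIRST/FIRST conflict occurs when two productions N → α and N → β for the same non-terminal have FIRST(α) ∩ FIRST(β) ≠ ∅ (with ε ∈ FIRST of a nullable right-hand side, so two nullable alternatives also conflict).

FIRST sets of the non-terminals at (or reachable through a nullable prefix from) the front of some alternative:
  FIRST(P) = { ε }

Productions for T:
  T → P b f: FIRST = { 'b' }
  T → / C /: FIRST = { '/' }
Productions for C:
  C → ε: FIRST = { ε }
  C → P /: FIRST = { '/' }
P has only one production, so no FIRST/FIRST conflict is possible there.

All alternatives of each non-terminal have pairwise disjoint FIRST sets.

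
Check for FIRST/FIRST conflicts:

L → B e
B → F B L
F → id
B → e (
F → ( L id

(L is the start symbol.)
A FIRST/FIRST conflict occurs when two productions N → α and N → β for the same non-terminal have FIRST(α) ∩ FIRST(β) ≠ ∅ (with ε ∈ FIRST of a nullable right-hand side, so two nullable alternatives also conflict).

FIRST sets of the non-terminals at (or reachable through a nullable prefix from) the front of some alternative:
  FIRST(F) = { '(', 'id' }

Productions for B:
  B → F B L: FIRST = { '(', 'id' }
  B → e (: FIRST = { 'e' }
Productions for F:
  F → id: FIRST = { 'id' }
  F → ( L id: FIRST = { '(' }
L has only one production, so no FIRST/FIRST conflict is possible there.

All alternatives of each non-terminal have pairwise disjoint FIRST sets.

Answer: No FIRST/FIRST conflicts.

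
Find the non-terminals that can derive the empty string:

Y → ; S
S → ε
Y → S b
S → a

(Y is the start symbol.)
{ 'S' }

ε-productions: S → ε
So S is immediately nullable.
No further non-terminal can be added: every production for the remaining non-terminals contains a terminal or a non-nullable non-terminal.
Nullable = { 'S' }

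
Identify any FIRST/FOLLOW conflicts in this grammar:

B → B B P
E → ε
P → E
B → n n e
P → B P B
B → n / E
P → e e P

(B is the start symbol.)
Yes. P → B P B with FOLLOW(P) on { 'n' }; P → e e P with FOLLOW(P) on { 'e' }

A FIRST/FOLLOW conflict occurs when a non-terminal N has a nullable alternative N → β (β ⇒* ε) and another alternative N → α with FIRST(α) ∩ FOLLOW(N) ≠ ∅: on such a lookahead the parser cannot decide between expanding α and letting N vanish via β.

Nullable non-terminals: E, P.
FIRST sets used below: FIRST(E) = { ε }, FIRST(B) = { 'n' }
E has a nullable alternative but only one production, so nothing to check.

P: nullable alternative(s) P → E; FOLLOW(P) = { $, 'e', 'n' }
  P → E: FIRST \ {ε} = { } — this is the only nullable alternative, skip
  P → B P B: FIRST \ {ε} = { 'n' } — overlaps FOLLOW(P) on { 'n' }: CONFLICT
  P → e e P: FIRST \ {ε} = { 'e' } — overlaps FOLLOW(P) on { 'e' }: CONFLICT

B has no nullable alternative, so no FIRST/FOLLOW check is needed there.

So the grammar has 2 FIRST/FOLLOW conflicts (marked CONFLICT above).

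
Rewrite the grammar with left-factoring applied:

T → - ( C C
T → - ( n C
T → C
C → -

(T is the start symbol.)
Left-factoring transforms A → αβ₁ | αβ₂ into A → αA' and A' → β₁ | β₂
(α is the longest common prefix among the alternatives). Repeat until
no nonterminal has two alternatives with a common prefix.

Round 1: T has alternatives sharing prefix '- ('. Introduce T': T → - ( T'
  Add: T' → C C
  Add: T' → n C

No remaining common prefixes — done.

Resulting grammar:
T → - ( T'
T' → C C
T' → n C
T → C
C → -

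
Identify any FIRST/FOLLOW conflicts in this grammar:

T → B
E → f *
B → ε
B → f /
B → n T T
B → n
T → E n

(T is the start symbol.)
Yes. T → E n with FOLLOW(T) on { 'f' }; B → f '/' with FOLLOW(B) on { 'f' }; B → n T T with FOLLOW(B) on { 'n' }; B → n with FOLLOW(B) on { 'n' }

Nullable non-terminals: B, T.
FIRST sets used below: FIRST(B) = { 'f', 'n', ε }, FIRST(E) = { 'f' }

B: nullable alternative(s) B → ε; FOLLOW(B) = { $, 'f', 'n' }
  B → ε: FIRST \ {ε} = { } — this is the only nullable alternative, skip
  B → f /: FIRST \ {ε} = { 'f' } — overlaps FOLLOW(B) on { 'f' }: CONFLICT
  B → n T T: FIRST \ {ε} = { 'n' } — overlaps FOLLOW(B) on { 'n' }: CONFLICT
  B → n: FIRST \ {ε} = { 'n' } — overlaps FOLLOW(B) on { 'n' }: CONFLICT

T: nullable alternative(s) T → B; FOLLOW(T) = { $, 'f', 'n' }
  T → B: FIRST \ {ε} = { 'f', 'n' } — this is the only nullable alternative, skip
  T → E n: FIRST \ {ε} = { 'f' } — overlaps FOLLOW(T) on { 'f' }: CONFLICT

E has no nullable alternative, so no FIRST/FOLLOW check is needed there.

So the grammar has 4 FIRST/FOLLOW conflicts (marked CONFLICT above).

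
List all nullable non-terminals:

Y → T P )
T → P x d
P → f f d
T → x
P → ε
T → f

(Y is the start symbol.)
{ 'P' }

A non-terminal is nullable if it can derive ε (the empty string): either it has an ε-production, or it has a production whose right-hand side consists entirely of nullable non-terminals.

ε-productions: P → ε
So P is immediately nullable.
No further non-terminal can be added: every production for the remaining non-terminals contains a terminal or a non-nullable non-terminal.
Nullable = { 'P' }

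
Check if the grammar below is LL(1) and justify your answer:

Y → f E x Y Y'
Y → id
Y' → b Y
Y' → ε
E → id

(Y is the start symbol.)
Relevant sets:
  FOLLOW(Y') = { $, 'b' }

For Y:
  PREDICT(Y → f E x Y Y') = { 'f' }
  PREDICT(Y → id) = { 'id' }
For Y':
  PREDICT(Y' → b Y) = { 'b' }
  PREDICT(Y' → ε) = { $, 'b' }
E has a single production, so nothing to check there.

Conflict found: Predict set conflict for Y': { 'b' }
The grammar is NOT LL(1).

Answer: No. Predict set conflict for Y': { 'b' }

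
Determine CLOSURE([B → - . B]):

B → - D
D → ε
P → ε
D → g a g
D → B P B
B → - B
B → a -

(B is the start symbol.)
Start with: [B → - . B]
  [B → - . B] has the dot before B: add [B → . - D], [B → . - B], [B → . a -]
No further items can be added.

CLOSURE = { [B → - . B], [B → . - B], [B → . - D], [B → . a -] }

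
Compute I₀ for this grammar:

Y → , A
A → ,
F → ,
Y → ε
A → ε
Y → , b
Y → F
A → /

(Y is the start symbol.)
{ [F → . ,], [Y → . , A], [Y → . , b], [Y → . F], [Y → .], [Y' → . Y] }

First, augment the grammar with Y' → Y
I₀ = CLOSURE({ [Y' → . Y] }):
  [Y' → . Y] has the dot before Y: add [Y → . , A], [Y → .], [Y → . , b], [Y → . F]
  [Y → . F] has the dot before F: add [F → . ,]
No further items can be added.

I₀ = { [F → . ,], [Y → . , A], [Y → . , b], [Y → . F], [Y → .], [Y' → . Y] }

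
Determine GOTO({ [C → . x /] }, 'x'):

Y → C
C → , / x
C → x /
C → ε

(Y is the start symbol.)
{ [C → x . /] }

GOTO(I, 'x') = CLOSURE({ [A → αX.β] : [A → α.Xβ] ∈ I, X = 'x' })

Items with dot before 'x', with the dot advanced:
  [C → . x /] → [C → x . /]
Closure adds nothing (no advanced item has the dot before a non-terminal).

GOTO = { [C → x . /] }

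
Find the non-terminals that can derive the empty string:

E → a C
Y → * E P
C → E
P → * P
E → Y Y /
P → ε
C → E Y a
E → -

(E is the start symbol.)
ε-productions: P → ε
So P is immediately nullable.
No further non-terminal can be added: every production for the remaining non-terminals contains a terminal or a non-nullable non-terminal.
Nullable = { 'P' }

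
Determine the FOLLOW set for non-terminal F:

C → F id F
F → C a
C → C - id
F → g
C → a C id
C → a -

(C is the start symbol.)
{ $, '-', 'a', 'id' }

In C → F id F: F is followed by id F, add FIRST(id F) \ {ε} = { 'id' }
In C → F id F: F is at the end, add FOLLOW(C)

The FOLLOW sets referred to above (computed the same way, to a fixed point):
  FOLLOW(C) = { $, '-', 'a', 'id' }

Taking the union: FOLLOW(F) = { $, '-', 'a', 'id' }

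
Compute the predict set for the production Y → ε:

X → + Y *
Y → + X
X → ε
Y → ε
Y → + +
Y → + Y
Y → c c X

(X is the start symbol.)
{ '*' }

PREDICT(Y → ε) = (FIRST(RHS) \ {ε}) ∪ (FOLLOW(Y) if ε ∈ FIRST(RHS), i.e. RHS ⇒* ε)
The right-hand side is ε (FIRST(ε) = { ε }), so the predict set is FOLLOW(Y) = { '*' }
PREDICT(Y → ε) = { '*' }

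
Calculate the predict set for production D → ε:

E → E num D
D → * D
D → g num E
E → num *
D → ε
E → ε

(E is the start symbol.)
PREDICT(D → ε) = (FIRST(RHS) \ {ε}) ∪ (FOLLOW(D) if ε ∈ FIRST(RHS), i.e. RHS ⇒* ε)
The right-hand side is ε (FIRST(ε) = { ε }), so the predict set is FOLLOW(D) = { $, 'num' }
PREDICT(D → ε) = { $, 'num' }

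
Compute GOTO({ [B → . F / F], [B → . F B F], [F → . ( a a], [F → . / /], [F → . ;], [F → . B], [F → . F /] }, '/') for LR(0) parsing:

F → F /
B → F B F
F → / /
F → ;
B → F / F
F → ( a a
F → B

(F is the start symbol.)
GOTO(I, '/') = CLOSURE({ [A → αX.β] : [A → α.Xβ] ∈ I, X = '/' })

Items with dot before '/', with the dot advanced:
  [F → . / /] → [F → / . /]
Closure adds nothing (no advanced item has the dot before a non-terminal).

GOTO = { [F → / . /] }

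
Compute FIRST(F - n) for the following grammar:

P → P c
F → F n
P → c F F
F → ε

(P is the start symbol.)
FIRST sets of the non-terminals involved (from the grammar, by fixed-point iteration):
  FIRST(F) = { 'n', ε }

To compute FIRST(F - n), process the symbols left to right:
Symbol F is a non-terminal. Add FIRST(F) \ {ε} = { 'n' }
F is nullable (ε ∈ FIRST(F)), continue to the next symbol.
Symbol - is a terminal. Add '-' and stop.
FIRST(F - n) = { '-', 'n' }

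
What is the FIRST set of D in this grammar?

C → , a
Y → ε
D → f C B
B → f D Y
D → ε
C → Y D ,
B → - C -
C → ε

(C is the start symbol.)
{ 'f', ε }

From D → f C B:
  - f is a terminal: add 'f' and stop
From D → ε:
  - ε-production, so ε ∈ FIRST(D)

Collecting: FIRST(D) = { 'f', ε }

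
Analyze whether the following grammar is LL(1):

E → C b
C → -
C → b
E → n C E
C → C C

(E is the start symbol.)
No. Predict set conflict for C: { '-' }

A grammar is LL(1) if for each non-terminal N with multiple productions, the predict sets of those productions are pairwise disjoint, where PREDICT(N → α) = (FIRST(α) \ {ε}) ∪ (FOLLOW(N) if α ⇒* ε).

Relevant sets:
  FIRST(C) = { '-', 'b' }

For E:
  PREDICT(E → C b) = { '-', 'b' }
  PREDICT(E → n C E) = { 'n' }
For C:
  PREDICT(C → '-') = { '-' }
  PREDICT(C → b) = { 'b' }
  PREDICT(C → C C) = { '-', 'b' }

Conflict found: Predict set conflict for C: { '-' }
The grammar is NOT LL(1).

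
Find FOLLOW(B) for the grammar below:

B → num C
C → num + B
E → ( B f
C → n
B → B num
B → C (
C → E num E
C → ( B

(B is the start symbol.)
B is the start symbol, so $ ∈ FOLLOW(B).
In C → num + B: B is at the end, add FOLLOW(C)
In E → ( B f: B is followed by f, add FIRST(f) \ {ε} = { 'f' }
In B → B num: B is followed by num, add FIRST(num) \ {ε} = { 'num' }
In C → ( B: B is at the end, add FOLLOW(C)

The FOLLOW sets referred to above (computed the same way, to a fixed point):
  FOLLOW(C) = { $, '(', 'f', 'num' }

Taking the union: FOLLOW(B) = { $, '(', 'f', 'num' }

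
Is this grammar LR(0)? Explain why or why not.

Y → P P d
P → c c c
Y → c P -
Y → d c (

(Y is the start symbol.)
A grammar is LR(0) if no state in the canonical LR(0) collection has:
  - both a shift item (dot before a terminal) and a complete item (shift-reduce conflict), or
  - two or more complete items (reduce-reduce conflict; the accept item [Y' → Y .] counts as a complete item here).

Augment with Y' → Y and build the canonical LR(0) collection (I0 = CLOSURE({[Y' → . Y]}), then GOTO on every symbol after a dot until no new states appear). It has 16 states:
  I0: { [P → . c c c], [Y → . P P d], [Y → . c P -], [Y → . d c (], [Y' → . Y] }  — shift
  I1: { [P → . c c c], [Y → P . P d] }  — shift
  I2: { [Y' → Y .] }  — accept
  I3: { [P → . c c c], [P → c . c c], [Y → c . P -] }  — shift
  I4: { [Y → d . c (] }  — shift
  I5: { [Y → d c . (] }  — shift
  I6: { [Y → d c ( .] }  — reduce
  I7: { [Y → c P . -] }  — shift
  I8: { [P → c . c c], [P → c c . c] }  — shift
  I9: { [P → c c . c], [P → c c c .] }  — shift, reduce
  I10: { [P → c c c .] }  — reduce
  I11: { [Y → c P - .] }  — reduce
  I12: { [Y → P P . d] }  — shift
  I13: { [P → c . c c] }  — shift
  I14: { [P → c c . c] }  — shift
  I15: { [Y → P P d .] }  — reduce

Conflict in state I9:
  Shift-reduce conflict between [P → c c c .] and [P → c c . c]
So the grammar is NOT LR(0).

Answer: No. Shift-reduce conflict between [P → c c c .] and [P → c c . c]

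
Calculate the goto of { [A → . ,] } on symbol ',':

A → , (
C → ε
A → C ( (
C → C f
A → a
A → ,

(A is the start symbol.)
{ [A → , .] }

GOTO(I, ',') = CLOSURE({ [A → αX.β] : [A → α.Xβ] ∈ I, X = ',' })

Items with dot before ',', with the dot advanced:
  [A → . ,] → [A → , .]
Closure adds nothing (no advanced item has the dot before a non-terminal).

GOTO = { [A → , .] }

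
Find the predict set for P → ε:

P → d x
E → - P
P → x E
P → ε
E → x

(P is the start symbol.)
{ $ }

PREDICT(P → ε) = (FIRST(RHS) \ {ε}) ∪ (FOLLOW(P) if ε ∈ FIRST(RHS), i.e. RHS ⇒* ε)
The right-hand side is ε (FIRST(ε) = { ε }), so the predict set is FOLLOW(P) = { $ }
PREDICT(P → ε) = { $ }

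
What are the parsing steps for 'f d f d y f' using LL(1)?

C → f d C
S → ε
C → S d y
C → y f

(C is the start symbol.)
LL(1) parsing maintains a stack (initially the start symbol over $) and the input. At each step: if the stack top is a terminal, match it against the current input token; if it is a non-terminal N, replace it with the RHS of M[N, lookahead] (the unique production whose predict set contains the lookahead).

Stack is shown with the top on the left.

Stack    Input          Action
------------------------------
C $      f d f d y f $  output C → f d C
f d C $  f d f d y f $  match 'f'
d C $    d f d y f $    match 'd'
C $      f d y f $      output C → f d C
f d C $  f d y f $      match 'f'
d C $    d y f $        match 'd'
C $      y f $          output C → y f
y f $    y f $          match 'y'
f $      f $            match 'f'
$        $              accept

The string is accepted.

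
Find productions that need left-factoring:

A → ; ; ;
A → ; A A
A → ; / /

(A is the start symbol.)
Left-factoring is needed when two productions for the same non-terminal
share a common prefix on the right-hand side.

Productions for A:
  A → ; ; ;
  A → ; A A
  A → ; / /

Found common prefix ';' in productions for A

Answer: Yes, A has productions with common prefix ';'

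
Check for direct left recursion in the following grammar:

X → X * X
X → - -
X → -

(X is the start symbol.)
Direct left recursion occurs when N → N α for some non-terminal N (the right-hand side begins with the left-hand side itself).

X → X * X: LEFT RECURSIVE (starts with X)
X → - -: starts with '-'
X → -: starts with '-'

The grammar has direct left recursion on: X.

Answer: Yes, X is left-recursive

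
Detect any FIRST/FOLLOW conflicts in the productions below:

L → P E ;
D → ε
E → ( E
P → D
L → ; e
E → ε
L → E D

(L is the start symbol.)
No FIRST/FOLLOW conflicts.

A FIRST/FOLLOW conflict occurs when a non-terminal N has a nullable alternative N → β (β ⇒* ε) and another alternative N → α with FIRST(α) ∩ FOLLOW(N) ≠ ∅: on such a lookahead the parser cannot decide between expanding α and letting N vanish via β.

Nullable non-terminals: D, E, L, P.
FIRST sets used below: FIRST(P) = { ε }, FIRST(E) = { '(', ε }, FIRST(D) = { ε }
D has a nullable alternative but only one production, so nothing to check.

E: nullable alternative(s) E → ε; FOLLOW(E) = { $, ';' }
  E → ( E: FIRST \ {ε} = { '(' } — disjoint from FOLLOW(E)
  E → ε: FIRST \ {ε} = { } — this is the only nullable alternative, skip

L: nullable alternative(s) L → E D; FOLLOW(L) = { $ }
  L → P E ;: FIRST \ {ε} = { '(', ';' } — disjoint from FOLLOW(L)
  L → ; e: FIRST \ {ε} = { ';' } — disjoint from FOLLOW(L)
  L → E D: FIRST \ {ε} = { '(' } — this is the only nullable alternative, skip
P has a nullable alternative but only one production, so nothing to check.

No FIRST/FOLLOW conflicts found.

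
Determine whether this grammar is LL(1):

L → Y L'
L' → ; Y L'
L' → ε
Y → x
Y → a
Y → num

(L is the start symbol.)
Relevant sets:
  FOLLOW(L') = { $ }

For L':
  PREDICT(L' → ';' Y L') = { ';' }
  PREDICT(L' → ε) = { $ }
For Y:
  PREDICT(Y → x) = { 'x' }
  PREDICT(Y → a) = { 'a' }
  PREDICT(Y → num) = { 'num' }
L has a single production, so nothing to check there.

All predict sets are disjoint. The grammar IS LL(1).

Answer: Yes, the grammar is LL(1).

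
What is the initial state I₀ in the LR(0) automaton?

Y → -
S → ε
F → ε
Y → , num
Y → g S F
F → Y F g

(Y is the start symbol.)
{ [Y → . , num], [Y → . -], [Y → . g S F], [Y' → . Y] }

First, augment the grammar with Y' → Y
I₀ = CLOSURE({ [Y' → . Y] }):
  [Y' → . Y] has the dot before Y: add [Y → . -], [Y → . , num], [Y → . g S F]
No further items can be added.

I₀ = { [Y → . , num], [Y → . -], [Y → . g S F], [Y' → . Y] }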